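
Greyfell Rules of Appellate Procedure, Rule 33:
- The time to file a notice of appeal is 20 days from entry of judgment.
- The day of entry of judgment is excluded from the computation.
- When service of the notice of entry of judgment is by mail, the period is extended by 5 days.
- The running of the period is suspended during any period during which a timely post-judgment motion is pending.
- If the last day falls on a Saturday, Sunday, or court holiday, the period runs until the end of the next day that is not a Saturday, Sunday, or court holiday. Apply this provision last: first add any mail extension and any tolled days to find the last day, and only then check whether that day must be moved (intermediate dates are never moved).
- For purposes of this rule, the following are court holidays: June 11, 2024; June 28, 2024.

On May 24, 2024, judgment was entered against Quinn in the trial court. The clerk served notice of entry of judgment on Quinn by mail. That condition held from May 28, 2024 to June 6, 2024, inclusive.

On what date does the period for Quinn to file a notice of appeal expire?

July 1, 2024

20 days after May 24, 2024 is June 13, 2024.
Service was by mail, adding 5 days: June 13, 2024 + 5 days = June 18, 2024.
From May 28, 2024 through June 6, 2024 inclusive is 10 days; tolling adds 10 days: June 18, 2024 + 10 days = June 28, 2024.
June 28, 2024 is a listed holiday; June 29, 2024 is Saturday; June 30, 2024 is Sunday. The next qualifying day is July 1, 2024.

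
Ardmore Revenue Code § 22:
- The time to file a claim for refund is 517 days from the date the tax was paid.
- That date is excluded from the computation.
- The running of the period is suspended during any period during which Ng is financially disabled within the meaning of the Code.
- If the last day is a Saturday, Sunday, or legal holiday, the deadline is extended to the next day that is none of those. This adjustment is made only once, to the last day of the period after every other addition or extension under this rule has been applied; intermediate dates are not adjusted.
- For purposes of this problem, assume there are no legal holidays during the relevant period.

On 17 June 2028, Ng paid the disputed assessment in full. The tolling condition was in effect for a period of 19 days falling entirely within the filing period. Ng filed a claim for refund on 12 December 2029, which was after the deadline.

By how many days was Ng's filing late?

517 days after 17 June 2028 is November 16, 2029.
Tolling adds 19 days: November 16, 2029 + 19 days = December 5, 2029.
December 5, 2029 is a Wednesday and not a legal holiday, so no extension applies.
The deadline is December 5, 2029; from December 5, 2029 to December 12, 2029 is 7 days.

7 days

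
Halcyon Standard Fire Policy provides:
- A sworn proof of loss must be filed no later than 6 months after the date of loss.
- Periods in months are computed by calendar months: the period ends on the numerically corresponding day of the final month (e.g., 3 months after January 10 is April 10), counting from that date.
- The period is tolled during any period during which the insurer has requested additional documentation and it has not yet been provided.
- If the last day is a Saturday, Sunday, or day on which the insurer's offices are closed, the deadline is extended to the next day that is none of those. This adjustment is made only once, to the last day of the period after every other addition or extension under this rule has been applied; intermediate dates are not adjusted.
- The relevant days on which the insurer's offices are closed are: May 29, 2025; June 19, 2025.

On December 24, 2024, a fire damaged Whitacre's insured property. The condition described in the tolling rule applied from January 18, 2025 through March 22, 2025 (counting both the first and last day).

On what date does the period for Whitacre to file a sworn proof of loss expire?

August 27, 2025

6 months after December 24, 2024 is June 24, 2025.
From January 18, 2025 through March 22, 2025 inclusive is 64 days; tolling adds 64 days: June 24, 2025 + 64 days = August 27, 2025.
August 27, 2025 is a Wednesday and not a day on which the insurer's offices are closed, so no extension applies.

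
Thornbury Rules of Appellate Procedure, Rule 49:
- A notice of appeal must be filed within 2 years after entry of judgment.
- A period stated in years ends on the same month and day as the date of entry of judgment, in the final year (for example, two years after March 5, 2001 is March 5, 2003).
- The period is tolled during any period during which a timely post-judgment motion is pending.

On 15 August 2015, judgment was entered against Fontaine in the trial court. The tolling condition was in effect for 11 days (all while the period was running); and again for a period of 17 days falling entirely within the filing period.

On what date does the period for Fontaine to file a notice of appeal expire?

2 years after 15 August 2015 is August 15, 2017.
Tolling adds 11 days: August 15, 2017 + 11 days = August 26, 2017.
Tolling adds 17 days: August 26, 2017 + 17 days = September 12, 2017.

September 12, 2017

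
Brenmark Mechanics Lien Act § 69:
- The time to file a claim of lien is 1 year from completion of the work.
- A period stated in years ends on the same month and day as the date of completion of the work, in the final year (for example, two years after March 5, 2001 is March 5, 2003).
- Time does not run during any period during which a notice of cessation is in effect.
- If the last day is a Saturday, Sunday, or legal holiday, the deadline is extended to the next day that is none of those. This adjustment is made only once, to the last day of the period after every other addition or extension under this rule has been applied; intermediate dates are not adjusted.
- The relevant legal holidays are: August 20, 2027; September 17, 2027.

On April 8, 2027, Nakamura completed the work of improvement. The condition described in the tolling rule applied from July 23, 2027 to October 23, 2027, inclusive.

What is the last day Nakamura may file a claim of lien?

1 year after April 8, 2027 is April 8, 2028.
From July 23, 2027 through October 23, 2027 inclusive is 93 days; tolling adds 93 days: April 8, 2028 + 93 days = July 10, 2028.
July 10, 2028 is a Monday and not a legal holiday, so no extension applies.

July 10, 2028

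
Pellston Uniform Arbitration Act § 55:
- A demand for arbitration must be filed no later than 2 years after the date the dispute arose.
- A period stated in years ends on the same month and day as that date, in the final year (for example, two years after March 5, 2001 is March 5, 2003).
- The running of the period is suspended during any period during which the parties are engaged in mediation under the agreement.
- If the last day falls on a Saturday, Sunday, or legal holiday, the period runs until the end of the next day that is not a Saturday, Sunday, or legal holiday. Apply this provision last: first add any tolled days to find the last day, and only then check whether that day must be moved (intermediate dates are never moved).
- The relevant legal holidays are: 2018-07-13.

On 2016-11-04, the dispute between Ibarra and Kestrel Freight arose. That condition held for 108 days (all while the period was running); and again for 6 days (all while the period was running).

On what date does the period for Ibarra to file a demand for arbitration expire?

2 years after 2016-11-04 is November 4, 2018.
Tolling adds 108 days: November 4, 2018 + 108 days = February 20, 2019.
Tolling adds 6 days: February 20, 2019 + 6 days = February 26, 2019.
February 26, 2019 is a Tuesday and not a legal holiday, so no extension applies.

February 26, 2019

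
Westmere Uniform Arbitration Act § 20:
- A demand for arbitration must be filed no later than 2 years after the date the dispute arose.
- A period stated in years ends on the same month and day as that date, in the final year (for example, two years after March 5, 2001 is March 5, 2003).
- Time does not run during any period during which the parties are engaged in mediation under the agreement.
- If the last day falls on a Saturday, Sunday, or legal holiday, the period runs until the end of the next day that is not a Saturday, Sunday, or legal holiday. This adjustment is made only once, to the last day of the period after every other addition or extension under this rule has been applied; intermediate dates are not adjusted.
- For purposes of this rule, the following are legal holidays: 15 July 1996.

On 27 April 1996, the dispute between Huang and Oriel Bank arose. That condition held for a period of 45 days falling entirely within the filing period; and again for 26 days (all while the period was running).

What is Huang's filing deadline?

2 years after 27 April 1996 is April 27, 1998.
Tolling adds 45 days: April 27, 1998 + 45 days = June 11, 1998.
Tolling adds 26 days: June 11, 1998 + 26 days = July 7, 1998.
July 7, 1998 is a Tuesday and not a legal holiday, so no extension applies.

July 7, 1998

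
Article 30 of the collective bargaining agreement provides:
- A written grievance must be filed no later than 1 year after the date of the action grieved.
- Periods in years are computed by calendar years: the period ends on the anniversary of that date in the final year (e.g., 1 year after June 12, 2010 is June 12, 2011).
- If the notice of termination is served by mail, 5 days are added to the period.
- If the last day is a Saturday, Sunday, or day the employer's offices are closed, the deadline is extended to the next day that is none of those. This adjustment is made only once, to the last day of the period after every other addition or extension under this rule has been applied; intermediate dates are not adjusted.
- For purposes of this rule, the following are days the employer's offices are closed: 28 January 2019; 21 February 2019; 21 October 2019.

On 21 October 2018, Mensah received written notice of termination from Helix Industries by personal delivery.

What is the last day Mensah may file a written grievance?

October 22, 2019

1 year after 21 October 2018 is October 21, 2019.
Service was not by mail, so no mail extension applies.
October 21, 2019 is a listed holiday. The next qualifying day is October 22, 2019.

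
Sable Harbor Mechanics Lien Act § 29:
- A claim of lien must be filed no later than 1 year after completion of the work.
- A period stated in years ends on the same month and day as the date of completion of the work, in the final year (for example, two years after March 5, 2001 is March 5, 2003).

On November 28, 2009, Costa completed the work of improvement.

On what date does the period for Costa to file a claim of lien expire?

November 28, 2010

1 year after November 28, 2009 is November 28, 2010.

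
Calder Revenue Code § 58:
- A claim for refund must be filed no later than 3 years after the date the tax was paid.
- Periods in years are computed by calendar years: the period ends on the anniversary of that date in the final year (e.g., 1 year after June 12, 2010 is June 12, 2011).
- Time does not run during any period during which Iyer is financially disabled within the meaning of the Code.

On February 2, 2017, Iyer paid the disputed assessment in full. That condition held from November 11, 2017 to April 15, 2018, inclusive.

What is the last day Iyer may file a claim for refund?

July 7, 2020

3 years after February 2, 2017 is February 2, 2020.
From November 11, 2017 through April 15, 2018 inclusive is 156 days; tolling adds 156 days: February 2, 2020 + 156 days = July 7, 2020.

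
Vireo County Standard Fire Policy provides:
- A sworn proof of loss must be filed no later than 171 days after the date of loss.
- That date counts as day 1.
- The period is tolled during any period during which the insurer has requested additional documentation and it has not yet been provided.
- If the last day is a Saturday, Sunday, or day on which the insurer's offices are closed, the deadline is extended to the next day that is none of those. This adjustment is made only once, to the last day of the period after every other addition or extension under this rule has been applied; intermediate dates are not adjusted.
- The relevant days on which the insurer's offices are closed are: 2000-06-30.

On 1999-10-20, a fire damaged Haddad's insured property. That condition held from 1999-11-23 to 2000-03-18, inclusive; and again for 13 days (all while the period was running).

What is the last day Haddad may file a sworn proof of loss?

Counting 1999-10-20 as day 1, day 171 is April 7, 2000.
From November 23, 1999 through March 18, 2000 inclusive is 117 days; tolling adds 117 days: April 7, 2000 + 117 days = August 2, 2000.
Tolling adds 13 days: August 2, 2000 + 13 days = August 15, 2000.
August 15, 2000 is a Tuesday and not a day on which the insurer's offices are closed, so no extension applies.

August 15, 2000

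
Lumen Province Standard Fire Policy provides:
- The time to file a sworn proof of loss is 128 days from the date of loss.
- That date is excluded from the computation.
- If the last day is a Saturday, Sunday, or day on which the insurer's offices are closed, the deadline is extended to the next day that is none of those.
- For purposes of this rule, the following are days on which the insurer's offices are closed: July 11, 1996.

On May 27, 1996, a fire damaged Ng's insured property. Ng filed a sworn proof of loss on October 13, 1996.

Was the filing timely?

128 days after May 27, 1996 is October 2, 1996.
October 2, 1996 is a Wednesday and not a day on which the insurer's offices are closed, so no extension applies.
The deadline is October 2, 1996; the filing on October 13, 1996 is after that date.

No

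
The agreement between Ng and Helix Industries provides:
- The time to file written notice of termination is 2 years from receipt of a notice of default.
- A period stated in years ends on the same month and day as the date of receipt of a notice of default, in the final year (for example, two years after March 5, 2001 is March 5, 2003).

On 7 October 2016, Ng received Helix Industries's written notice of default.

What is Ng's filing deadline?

2 years after 7 October 2016 is October 7, 2018.

October 7, 2018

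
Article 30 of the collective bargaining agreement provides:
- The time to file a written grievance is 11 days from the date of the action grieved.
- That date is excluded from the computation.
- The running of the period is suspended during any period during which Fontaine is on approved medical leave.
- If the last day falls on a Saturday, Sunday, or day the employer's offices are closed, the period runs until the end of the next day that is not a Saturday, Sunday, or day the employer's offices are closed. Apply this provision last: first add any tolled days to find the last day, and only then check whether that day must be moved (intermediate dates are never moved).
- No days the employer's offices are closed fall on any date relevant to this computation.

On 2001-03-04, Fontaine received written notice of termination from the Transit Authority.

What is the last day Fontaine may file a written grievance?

11 days after 2001-03-04 is March 15, 2001.
March 15, 2001 is a Thursday and not a day the employer's offices are closed, so no extension applies.

March 15, 2001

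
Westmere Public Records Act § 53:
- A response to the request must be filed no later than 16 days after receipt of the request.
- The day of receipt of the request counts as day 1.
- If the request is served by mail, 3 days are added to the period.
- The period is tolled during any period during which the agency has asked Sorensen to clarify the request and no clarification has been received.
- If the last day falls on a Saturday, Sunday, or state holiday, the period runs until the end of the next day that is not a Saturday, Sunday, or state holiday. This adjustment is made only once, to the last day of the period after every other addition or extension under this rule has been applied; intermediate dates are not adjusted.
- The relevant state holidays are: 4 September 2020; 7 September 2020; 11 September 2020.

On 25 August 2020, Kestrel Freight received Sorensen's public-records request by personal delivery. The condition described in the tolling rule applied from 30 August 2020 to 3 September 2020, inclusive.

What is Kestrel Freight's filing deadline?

Counting 25 August 2020 as day 1, day 16 is September 9, 2020.
Service was not by mail, so no mail extension applies.
From August 30, 2020 through September 3, 2020 inclusive is 5 days; tolling adds 5 days: September 9, 2020 + 5 days = September 14, 2020.
September 14, 2020 is a Monday and not a state holiday, so no extension applies.

September 14, 2020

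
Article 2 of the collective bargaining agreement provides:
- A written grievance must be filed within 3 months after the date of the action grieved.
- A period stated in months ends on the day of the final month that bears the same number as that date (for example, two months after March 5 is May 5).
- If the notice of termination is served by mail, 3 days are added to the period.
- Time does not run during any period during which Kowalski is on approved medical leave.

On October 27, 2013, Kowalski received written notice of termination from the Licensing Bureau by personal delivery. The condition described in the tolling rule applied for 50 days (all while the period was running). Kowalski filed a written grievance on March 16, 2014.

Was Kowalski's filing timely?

3 months after October 27, 2013 is January 27, 2014.
Service was not by mail, so no mail extension applies.
Tolling adds 50 days: January 27, 2014 + 50 days = March 18, 2014.
The deadline is March 18, 2014; the filing on March 16, 2014 is on or before that date.

Yes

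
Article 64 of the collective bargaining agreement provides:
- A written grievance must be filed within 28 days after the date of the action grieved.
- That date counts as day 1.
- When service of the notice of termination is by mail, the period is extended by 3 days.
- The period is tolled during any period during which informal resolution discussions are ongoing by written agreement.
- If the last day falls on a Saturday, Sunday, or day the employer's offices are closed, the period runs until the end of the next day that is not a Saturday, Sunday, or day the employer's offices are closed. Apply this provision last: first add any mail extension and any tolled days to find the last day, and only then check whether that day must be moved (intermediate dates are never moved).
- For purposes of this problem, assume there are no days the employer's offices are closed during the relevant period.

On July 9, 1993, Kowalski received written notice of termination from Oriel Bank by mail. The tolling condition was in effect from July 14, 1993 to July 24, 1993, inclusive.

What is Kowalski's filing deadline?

August 19, 1993

Counting July 9, 1993 as day 1, day 28 is August 5, 1993.
Service was by mail, adding 3 days: August 5, 1993 + 3 days = August 8, 1993.
From July 14, 1993 through July 24, 1993 inclusive is 11 days; tolling adds 11 days: August 8, 1993 + 11 days = August 19, 1993.
August 19, 1993 is a Thursday and not a day the employer's offices are closed, so no extension applies.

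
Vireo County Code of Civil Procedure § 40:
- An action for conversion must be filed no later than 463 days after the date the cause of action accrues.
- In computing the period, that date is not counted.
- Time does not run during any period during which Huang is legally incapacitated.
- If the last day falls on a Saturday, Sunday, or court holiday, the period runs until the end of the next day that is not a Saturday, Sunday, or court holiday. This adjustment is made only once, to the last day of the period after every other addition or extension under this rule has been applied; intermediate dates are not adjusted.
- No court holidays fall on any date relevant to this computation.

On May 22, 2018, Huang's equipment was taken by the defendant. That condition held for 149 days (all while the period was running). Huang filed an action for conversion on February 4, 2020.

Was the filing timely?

No

463 days after May 22, 2018 is August 28, 2019.
Tolling adds 149 days: August 28, 2019 + 149 days = January 24, 2020.
January 24, 2020 is a Friday and not a court holiday, so no extension applies.
The deadline is January 24, 2020; the filing on February 4, 2020 is after that date.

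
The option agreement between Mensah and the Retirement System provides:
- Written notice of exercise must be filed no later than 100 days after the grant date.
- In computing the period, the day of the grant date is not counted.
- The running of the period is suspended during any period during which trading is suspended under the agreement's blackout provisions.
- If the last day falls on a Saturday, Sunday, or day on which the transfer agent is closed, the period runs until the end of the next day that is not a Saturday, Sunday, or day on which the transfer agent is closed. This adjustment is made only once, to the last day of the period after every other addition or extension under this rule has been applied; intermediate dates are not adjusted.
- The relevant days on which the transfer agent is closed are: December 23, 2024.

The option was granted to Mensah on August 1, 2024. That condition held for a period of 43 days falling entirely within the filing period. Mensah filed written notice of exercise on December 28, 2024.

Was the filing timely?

100 days after August 1, 2024 is November 9, 2024.
Tolling adds 43 days: November 9, 2024 + 43 days = December 22, 2024.
December 22, 2024 is Sunday; December 23, 2024 is a listed holiday. The next qualifying day is December 24, 2024.
The deadline is December 24, 2024; the filing on December 28, 2024 is after that date.

No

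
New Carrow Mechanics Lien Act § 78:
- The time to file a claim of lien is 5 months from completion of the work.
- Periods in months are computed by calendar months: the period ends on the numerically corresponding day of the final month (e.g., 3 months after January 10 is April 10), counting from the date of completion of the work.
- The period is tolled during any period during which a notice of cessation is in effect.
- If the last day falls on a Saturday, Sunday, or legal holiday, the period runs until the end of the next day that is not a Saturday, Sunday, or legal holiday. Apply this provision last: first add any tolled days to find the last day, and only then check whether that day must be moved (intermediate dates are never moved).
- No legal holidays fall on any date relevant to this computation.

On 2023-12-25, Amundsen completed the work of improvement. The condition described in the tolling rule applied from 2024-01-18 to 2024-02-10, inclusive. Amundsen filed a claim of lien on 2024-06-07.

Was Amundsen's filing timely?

5 months after 2023-12-25 is May 25, 2024.
From January 18, 2024 through February 10, 2024 inclusive is 24 days; tolling adds 24 days: May 25, 2024 + 24 days = June 18, 2024.
June 18, 2024 is a Tuesday and not a legal holiday, so no extension applies.
The deadline is June 18, 2024; the filing on June 7, 2024 is on or before that date.

Yes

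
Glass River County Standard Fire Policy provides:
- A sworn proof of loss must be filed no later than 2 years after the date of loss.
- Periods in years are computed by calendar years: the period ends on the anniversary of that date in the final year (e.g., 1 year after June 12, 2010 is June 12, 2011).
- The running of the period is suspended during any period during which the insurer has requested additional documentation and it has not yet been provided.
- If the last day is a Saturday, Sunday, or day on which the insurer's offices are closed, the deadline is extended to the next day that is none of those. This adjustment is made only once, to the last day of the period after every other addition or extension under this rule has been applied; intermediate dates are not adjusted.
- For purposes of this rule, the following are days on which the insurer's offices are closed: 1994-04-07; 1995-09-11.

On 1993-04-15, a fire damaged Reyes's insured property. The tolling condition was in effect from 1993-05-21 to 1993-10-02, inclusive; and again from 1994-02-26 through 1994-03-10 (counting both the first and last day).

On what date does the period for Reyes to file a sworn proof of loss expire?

September 12, 1995

2 years after 1993-04-15 is April 15, 1995.
From May 21, 1993 through October 2, 1993 inclusive is 135 days; tolling adds 135 days: April 15, 1995 + 135 days = August 28, 1995.
From February 26, 1994 through March 10, 1994 inclusive is 13 days; tolling adds 13 days: August 28, 1995 + 13 days = September 10, 1995.
September 10, 1995 is Sunday; September 11, 1995 is a listed holiday. The next qualifying day is September 12, 1995.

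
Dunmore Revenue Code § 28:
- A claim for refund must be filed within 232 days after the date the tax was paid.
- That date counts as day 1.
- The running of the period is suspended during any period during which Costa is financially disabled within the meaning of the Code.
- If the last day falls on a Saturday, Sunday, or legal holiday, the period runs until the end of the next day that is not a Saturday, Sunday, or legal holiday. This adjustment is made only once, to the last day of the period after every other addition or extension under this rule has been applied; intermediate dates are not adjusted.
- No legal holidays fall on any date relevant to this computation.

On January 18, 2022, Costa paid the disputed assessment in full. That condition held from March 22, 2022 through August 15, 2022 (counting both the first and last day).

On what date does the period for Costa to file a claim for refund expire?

Counting January 18, 2022 as day 1, day 232 is September 6, 2022.
From March 22, 2022 through August 15, 2022 inclusive is 147 days; tolling adds 147 days: September 6, 2022 + 147 days = January 31, 2023.
January 31, 2023 is a Tuesday and not a legal holiday, so no extension applies.

January 31, 2023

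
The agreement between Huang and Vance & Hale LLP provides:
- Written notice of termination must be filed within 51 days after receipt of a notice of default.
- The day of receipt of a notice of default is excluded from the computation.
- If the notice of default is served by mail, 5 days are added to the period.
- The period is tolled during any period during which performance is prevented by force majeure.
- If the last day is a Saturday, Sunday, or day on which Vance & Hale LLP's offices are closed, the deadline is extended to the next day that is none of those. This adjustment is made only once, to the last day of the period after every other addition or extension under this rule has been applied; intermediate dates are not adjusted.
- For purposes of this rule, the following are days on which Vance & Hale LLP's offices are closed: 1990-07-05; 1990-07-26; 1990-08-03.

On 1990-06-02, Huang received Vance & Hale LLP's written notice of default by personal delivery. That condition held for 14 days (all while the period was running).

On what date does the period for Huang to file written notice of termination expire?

51 days after 1990-06-02 is July 23, 1990.
Service was not by mail, so no mail extension applies.
Tolling adds 14 days: July 23, 1990 + 14 days = August 6, 1990.
August 6, 1990 is a Monday and not a day on which Vance & Hale LLP's offices are closed, so no extension applies.

August 6, 1990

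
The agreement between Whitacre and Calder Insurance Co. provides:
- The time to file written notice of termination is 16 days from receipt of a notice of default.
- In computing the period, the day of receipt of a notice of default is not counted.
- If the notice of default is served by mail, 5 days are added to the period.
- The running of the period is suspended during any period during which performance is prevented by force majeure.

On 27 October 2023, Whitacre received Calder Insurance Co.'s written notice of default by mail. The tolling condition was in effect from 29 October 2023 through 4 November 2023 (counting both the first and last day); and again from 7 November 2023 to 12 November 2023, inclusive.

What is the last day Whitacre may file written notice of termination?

16 days after 27 October 2023 is November 12, 2023.
Service was by mail, adding 5 days: November 12, 2023 + 5 days = November 17, 2023.
From October 29, 2023 through November 4, 2023 inclusive is 7 days; tolling adds 7 days: November 17, 2023 + 7 days = November 24, 2023.
From November 7, 2023 through November 12, 2023 inclusive is 6 days; tolling adds 6 days: November 24, 2023 + 6 days = November 30, 2023.

November 30, 2023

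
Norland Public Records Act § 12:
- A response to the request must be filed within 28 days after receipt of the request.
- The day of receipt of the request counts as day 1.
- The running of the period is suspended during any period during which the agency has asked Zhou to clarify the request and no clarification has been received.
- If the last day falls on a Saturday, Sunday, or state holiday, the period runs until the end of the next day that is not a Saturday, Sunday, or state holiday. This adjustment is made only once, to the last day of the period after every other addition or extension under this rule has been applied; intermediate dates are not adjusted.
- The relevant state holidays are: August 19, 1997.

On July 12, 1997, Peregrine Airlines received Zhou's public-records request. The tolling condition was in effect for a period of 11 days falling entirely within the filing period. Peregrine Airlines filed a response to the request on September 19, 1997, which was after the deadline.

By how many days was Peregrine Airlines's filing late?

30 days

Counting July 12, 1997 as day 1, day 28 is August 8, 1997.
Tolling adds 11 days: August 8, 1997 + 11 days = August 19, 1997.
August 19, 1997 is a listed holiday. The next qualifying day is August 20, 1997.
The deadline is August 20, 1997; from August 20, 1997 to September 19, 1997 is 30 days.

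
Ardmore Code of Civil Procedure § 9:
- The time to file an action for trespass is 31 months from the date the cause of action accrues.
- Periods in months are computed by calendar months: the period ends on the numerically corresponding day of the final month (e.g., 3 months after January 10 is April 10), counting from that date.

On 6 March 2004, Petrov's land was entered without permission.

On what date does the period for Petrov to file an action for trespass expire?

31 months after 6 March 2004 is October 6, 2006.

October 6, 2006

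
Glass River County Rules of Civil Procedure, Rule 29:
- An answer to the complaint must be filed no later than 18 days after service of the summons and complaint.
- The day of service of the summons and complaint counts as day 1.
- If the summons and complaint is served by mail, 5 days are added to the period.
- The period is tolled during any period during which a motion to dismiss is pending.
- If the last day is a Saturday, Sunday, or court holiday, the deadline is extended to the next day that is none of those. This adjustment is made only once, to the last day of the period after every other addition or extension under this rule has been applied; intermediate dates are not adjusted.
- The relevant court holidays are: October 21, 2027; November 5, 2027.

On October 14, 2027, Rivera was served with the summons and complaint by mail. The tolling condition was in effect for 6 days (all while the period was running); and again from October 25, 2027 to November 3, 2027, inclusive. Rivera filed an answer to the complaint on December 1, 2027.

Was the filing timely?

No

Counting October 14, 2027 as day 1, day 18 is October 31, 2027.
Service was by mail, adding 5 days: October 31, 2027 + 5 days = November 5, 2027.
Tolling adds 6 days: November 5, 2027 + 6 days = November 11, 2027.
From October 25, 2027 through November 3, 2027 inclusive is 10 days; tolling adds 10 days: November 11, 2027 + 10 days = November 21, 2027.
November 21, 2027 is Sunday. The next qualifying day is November 22, 2027.
The deadline is November 22, 2027; the filing on December 1, 2027 is after that date.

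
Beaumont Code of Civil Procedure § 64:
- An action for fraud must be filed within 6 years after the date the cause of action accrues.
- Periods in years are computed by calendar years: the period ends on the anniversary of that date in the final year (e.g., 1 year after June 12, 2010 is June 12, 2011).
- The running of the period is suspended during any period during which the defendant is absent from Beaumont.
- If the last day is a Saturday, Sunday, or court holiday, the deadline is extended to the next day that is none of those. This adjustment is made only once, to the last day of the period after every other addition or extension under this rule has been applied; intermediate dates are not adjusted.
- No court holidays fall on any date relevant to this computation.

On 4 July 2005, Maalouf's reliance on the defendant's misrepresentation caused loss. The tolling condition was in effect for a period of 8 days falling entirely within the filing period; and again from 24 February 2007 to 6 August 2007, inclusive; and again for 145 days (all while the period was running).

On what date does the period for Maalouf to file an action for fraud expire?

6 years after 4 July 2005 is July 4, 2011.
Tolling adds 8 days: July 4, 2011 + 8 days = July 12, 2011.
From February 24, 2007 through August 6, 2007 inclusive is 164 days; tolling adds 164 days: July 12, 2011 + 164 days = December 23, 2011.
Tolling adds 145 days: December 23, 2011 + 145 days = May 16, 2012.
May 16, 2012 is a Wednesday and not a court holiday, so no extension applies.

May 16, 2012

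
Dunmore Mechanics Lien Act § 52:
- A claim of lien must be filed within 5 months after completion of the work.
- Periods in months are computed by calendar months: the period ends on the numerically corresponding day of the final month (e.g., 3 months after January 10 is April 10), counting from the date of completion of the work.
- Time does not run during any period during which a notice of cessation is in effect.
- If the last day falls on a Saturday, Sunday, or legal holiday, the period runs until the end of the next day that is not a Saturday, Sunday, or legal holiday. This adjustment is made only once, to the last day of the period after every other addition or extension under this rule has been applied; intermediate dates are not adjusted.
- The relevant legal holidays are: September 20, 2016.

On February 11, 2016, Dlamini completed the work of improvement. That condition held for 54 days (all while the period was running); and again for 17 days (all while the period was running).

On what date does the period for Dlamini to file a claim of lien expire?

5 months after February 11, 2016 is July 11, 2016.
Tolling adds 54 days: July 11, 2016 + 54 days = September 3, 2016.
Tolling adds 17 days: September 3, 2016 + 17 days = September 20, 2016.
September 20, 2016 is a listed holiday. The next qualifying day is September 21, 2016.

September 21, 2016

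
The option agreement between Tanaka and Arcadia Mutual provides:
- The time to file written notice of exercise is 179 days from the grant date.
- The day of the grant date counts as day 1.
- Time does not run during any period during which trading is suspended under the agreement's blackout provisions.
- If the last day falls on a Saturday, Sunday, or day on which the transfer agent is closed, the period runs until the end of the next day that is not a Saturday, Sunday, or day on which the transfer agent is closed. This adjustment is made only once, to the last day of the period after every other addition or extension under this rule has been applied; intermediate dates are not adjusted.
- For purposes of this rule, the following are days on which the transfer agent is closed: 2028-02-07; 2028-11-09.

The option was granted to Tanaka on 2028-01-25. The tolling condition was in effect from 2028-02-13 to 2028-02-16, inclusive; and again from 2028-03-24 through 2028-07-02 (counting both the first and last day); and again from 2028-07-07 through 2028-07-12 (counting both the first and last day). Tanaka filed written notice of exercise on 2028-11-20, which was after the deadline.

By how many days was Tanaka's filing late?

Counting 2028-01-25 as day 1, day 179 is July 21, 2028.
From February 13, 2028 through February 16, 2028 inclusive is 4 days; tolling adds 4 days: July 21, 2028 + 4 days = July 25, 2028.
From March 24, 2028 through July 2, 2028 inclusive is 101 days; tolling adds 101 days: July 25, 2028 + 101 days = November 3, 2028.
From July 7, 2028 through July 12, 2028 inclusive is 6 days; tolling adds 6 days: November 3, 2028 + 6 days = November 9, 2028.
November 9, 2028 is a listed holiday. The next qualifying day is November 10, 2028.
The deadline is November 10, 2028; from November 10, 2028 to November 20, 2028 is 10 days.

10 days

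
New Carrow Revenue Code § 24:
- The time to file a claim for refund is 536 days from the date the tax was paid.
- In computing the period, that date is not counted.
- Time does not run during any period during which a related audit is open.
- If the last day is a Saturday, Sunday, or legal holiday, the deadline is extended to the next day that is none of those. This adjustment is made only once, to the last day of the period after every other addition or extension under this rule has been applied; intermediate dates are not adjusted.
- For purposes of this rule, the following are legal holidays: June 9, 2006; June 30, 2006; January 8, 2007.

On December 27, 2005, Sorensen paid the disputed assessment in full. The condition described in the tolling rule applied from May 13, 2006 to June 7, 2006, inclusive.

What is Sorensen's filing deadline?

July 12, 2007

536 days after December 27, 2005 is June 16, 2007.
From May 13, 2006 through June 7, 2006 inclusive is 26 days; tolling adds 26 days: June 16, 2007 + 26 days = July 12, 2007.
July 12, 2007 is a Thursday and not a legal holiday, so no extension applies.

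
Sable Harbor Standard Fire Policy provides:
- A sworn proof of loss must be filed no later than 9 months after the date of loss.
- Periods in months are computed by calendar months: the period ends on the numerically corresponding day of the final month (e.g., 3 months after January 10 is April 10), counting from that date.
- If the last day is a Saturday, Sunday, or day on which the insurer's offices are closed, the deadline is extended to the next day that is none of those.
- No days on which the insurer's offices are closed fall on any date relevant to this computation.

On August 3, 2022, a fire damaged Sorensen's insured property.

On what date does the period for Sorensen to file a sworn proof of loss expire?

May 3, 2023

9 months after August 3, 2022 is May 3, 2023.
May 3, 2023 is a Wednesday and not a day on which the insurer's offices are closed, so no extension applies.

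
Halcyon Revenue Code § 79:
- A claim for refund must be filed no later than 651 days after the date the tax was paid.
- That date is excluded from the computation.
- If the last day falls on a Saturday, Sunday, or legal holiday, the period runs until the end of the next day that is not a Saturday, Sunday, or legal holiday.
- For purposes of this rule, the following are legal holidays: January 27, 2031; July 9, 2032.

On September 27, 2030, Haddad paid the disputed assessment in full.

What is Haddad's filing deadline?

651 days after September 27, 2030 is July 9, 2032.
July 9, 2032 is a listed holiday; July 10, 2032 is Saturday; July 11, 2032 is Sunday. The next qualifying day is July 12, 2032.

July 12, 2032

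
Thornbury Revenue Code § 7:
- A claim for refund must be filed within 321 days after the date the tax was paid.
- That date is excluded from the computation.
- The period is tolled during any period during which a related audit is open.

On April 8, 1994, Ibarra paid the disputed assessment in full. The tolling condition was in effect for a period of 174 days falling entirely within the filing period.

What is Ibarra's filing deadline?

321 days after April 8, 1994 is February 23, 1995.
Tolling adds 174 days: February 23, 1995 + 174 days = August 16, 1995.

August 16, 1995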